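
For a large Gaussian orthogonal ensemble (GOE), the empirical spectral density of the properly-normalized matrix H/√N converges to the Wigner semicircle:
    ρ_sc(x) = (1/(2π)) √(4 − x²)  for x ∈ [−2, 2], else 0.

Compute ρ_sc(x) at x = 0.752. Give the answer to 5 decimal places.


ρ_sc(x) = (1/(2π)) √(4 − x²). With x = 0.752:
  4 − x² = 4 − (0.752)² = 4 − 0.565504 = 3.434496.
  √(4 − x²) = 1.853239.
  1/(2π) = 0.159155.
  ρ_sc(0.752) = 0.159155 · 1.853239 = 0.294952.

Rounded to 5 decimal places: ρ_sc(0.752) ≈ 0.29495.


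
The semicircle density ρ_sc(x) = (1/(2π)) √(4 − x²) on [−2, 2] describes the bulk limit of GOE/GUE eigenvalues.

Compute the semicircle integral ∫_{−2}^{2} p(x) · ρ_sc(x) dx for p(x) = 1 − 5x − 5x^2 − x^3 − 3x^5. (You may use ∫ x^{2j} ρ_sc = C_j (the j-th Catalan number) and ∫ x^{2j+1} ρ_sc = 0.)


Write p(x) = Σ a_i x^i, split into monomials and integrate each against ρ_sc separately.
Using ∫ x^{2j} ρ_sc = C_j = (1/(j+1)) C(2j, j) (Catalan numbers) and ∫ x^{2j+1} ρ_sc = 0 (odd monomials vanish by symmetry):
  i = 0 (even): a_0 · C_{0} = 1 · 1 = 1
  i = 1 (odd): ∫ x^1 ρ_sc = 0 (vanishes)
  i = 2 (even): a_2 · C_{1} = -5 · 1 = -5
  i = 3 (odd): ∫ x^3 ρ_sc = 0 (vanishes)
  i = 5 (odd): ∫ x^5 ρ_sc = 0 (vanishes)

Summing the contributions: ∫_{−2}^{2} p(x) ρ_sc(x) dx = 1 + (-5) = -4.


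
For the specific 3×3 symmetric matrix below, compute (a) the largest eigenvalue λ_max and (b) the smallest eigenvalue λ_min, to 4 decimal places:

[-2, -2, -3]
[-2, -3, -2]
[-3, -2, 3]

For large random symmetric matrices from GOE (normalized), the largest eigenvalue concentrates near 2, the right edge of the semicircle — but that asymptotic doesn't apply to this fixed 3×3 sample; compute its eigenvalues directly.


Since M is real symmetric, all three eigenvalues are real; they are the roots of det(λI − M) = λ³ − (tr M) λ² + s λ − det M, where s is the sum of the principal 2×2 minors.
tr M = -2 + (-3) + 3 = -2.
s = ((-2)·(-3) − (-2)²) + ((-2)·3 − (-3)²) + ((-3)·3 − (-2)²) = 2 + (-15) + (-13) = -26.
det M (expand along row 1) = (-2)·(-13) − (-2)·(-12) + (-3)·(-5) = 17.
Characteristic polynomial: λ³ + 2λ² − 26λ − 17 = 0.
Substitute λ = y + (tr M)/3 = y − 0.666667 to remove the quadratic term: y³ + p·y + q = 0 with p = s − (tr M)²/3 = -27.333333 and q = −2(tr M)³/27 + (tr M)·s/3 − det M = 0.925926.
Three real roots ⇒ use the trigonometric (Viète) form: r = 2√(−p/3) = 6.036923, φ = arccos(3q/(p·r)) = arccos(-0.016834) = 1.587631 rad.
y_k = r·cos(φ/3 − 2πk/3) for k = 0, 1, 2 gives y = 5.211108, 0.033877, -5.244985.
λ_k = y_k − 0.666667 gives λ = 4.5444, -0.6328, -5.9117 (check: the sum is -2.0000 = tr M).

Hence λ_max = 4.5444 and λ_min = -5.9117.


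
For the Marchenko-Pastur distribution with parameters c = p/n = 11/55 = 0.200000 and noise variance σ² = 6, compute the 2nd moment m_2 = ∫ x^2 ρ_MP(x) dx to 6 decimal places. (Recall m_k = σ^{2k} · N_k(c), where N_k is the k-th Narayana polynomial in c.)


E[X²] = σ⁴ (1 + c) (second MP moment). With σ² = 6 (so σ⁴ = 36) and c = 11/55 = 0.200000: E[X²] = 36 · (1 + 0.200000) = 36 · 1.200000.

So E[X^2] = 43.200000.


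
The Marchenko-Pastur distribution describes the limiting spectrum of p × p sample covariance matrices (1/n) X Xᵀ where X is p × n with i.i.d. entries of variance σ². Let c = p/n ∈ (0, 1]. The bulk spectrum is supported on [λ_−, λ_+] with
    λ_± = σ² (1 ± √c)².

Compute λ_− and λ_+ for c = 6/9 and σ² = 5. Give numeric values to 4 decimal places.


c = 6/9 = 0.666667; √c = 0.816497.
λ_− = σ² (1 − √c)² = 5 · (1 − 0.816497)² = 5 · (0.183503)² = 0.168368.
λ_+ = σ² (1 + √c)² = 5 · (1 + 0.816497)² = 5 · (1.816497)² = 16.498299.

Rounded to 4 decimal places: λ_− ≈ 0.1684, λ_+ ≈ 16.4983.


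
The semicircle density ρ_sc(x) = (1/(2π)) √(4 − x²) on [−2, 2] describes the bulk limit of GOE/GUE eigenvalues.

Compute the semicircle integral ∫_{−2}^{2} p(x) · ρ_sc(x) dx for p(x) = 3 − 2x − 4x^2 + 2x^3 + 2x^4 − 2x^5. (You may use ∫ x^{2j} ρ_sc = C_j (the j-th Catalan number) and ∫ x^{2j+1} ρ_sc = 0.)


Write p(x) = Σ a_i x^i, split into monomials and integrate each against ρ_sc separately.
Using ∫ x^{2j} ρ_sc = C_j = (1/(j+1)) C(2j, j) (Catalan numbers) and ∫ x^{2j+1} ρ_sc = 0 (odd monomials vanish by symmetry):
  i = 0 (even): a_0 · C_{0} = 3 · 1 = 3
  i = 1 (odd): ∫ x^1 ρ_sc = 0 (vanishes)
  i = 2 (even): a_2 · C_{1} = -4 · 1 = -4
  i = 3 (odd): ∫ x^3 ρ_sc = 0 (vanishes)
  i = 4 (even): a_4 · C_{2} = 2 · 2 = 4
  i = 5 (odd): ∫ x^5 ρ_sc = 0 (vanishes)

Summing the contributions: ∫_{−2}^{2} p(x) ρ_sc(x) dx = 3 + (-4) + 4 = 3.


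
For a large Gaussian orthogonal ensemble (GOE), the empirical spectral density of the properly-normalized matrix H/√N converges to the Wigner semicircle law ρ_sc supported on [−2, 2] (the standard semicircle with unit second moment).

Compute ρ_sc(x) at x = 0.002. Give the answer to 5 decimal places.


ρ_sc(x) = (1/(2π)) √(4 − x²). With x = 0.002:
  4 − x² = 4 − (0.002)² = 4 − 0.000004 = 3.999996.
  √(4 − x²) = 1.999999.
  1/(2π) = 0.159155.
  ρ_sc(0.002) = 0.159155 · 1.999999 = 0.318310.

Rounded to 5 decimal places: ρ_sc(0.002) ≈ 0.31831.


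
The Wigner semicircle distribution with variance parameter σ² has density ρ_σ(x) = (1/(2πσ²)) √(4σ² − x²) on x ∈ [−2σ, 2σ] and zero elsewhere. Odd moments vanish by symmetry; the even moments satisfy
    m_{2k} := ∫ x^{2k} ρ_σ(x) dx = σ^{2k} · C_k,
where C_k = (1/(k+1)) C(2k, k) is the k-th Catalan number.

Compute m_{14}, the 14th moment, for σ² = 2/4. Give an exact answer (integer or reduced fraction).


By the scaled semicircle moment identity, m_{2k} = σ^{2k} · C_k with k = 7.
C_7 = (1/(k+1)) · C(2k, k) = (1/8) · C(14, 7) = (1/8) · 3432 = 429.
σ^{2k} = (σ²)^k = (2/4)^7 = 1/128.

Therefore m_{14} = σ^{14} · C_7 = (1/128) · 429 = 429/128.


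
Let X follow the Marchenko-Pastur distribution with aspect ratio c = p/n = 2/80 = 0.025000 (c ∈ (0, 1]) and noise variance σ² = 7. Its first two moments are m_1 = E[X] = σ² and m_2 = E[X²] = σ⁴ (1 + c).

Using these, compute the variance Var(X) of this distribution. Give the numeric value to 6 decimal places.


m_1 = E[X] = σ² = 7, so m_1² = 49.
m_2 = E[X²] = σ⁴ (1 + c) = 49 · (1 + 0.025000) = 49 · 1.025000 = 50.225000.
(Note m_2 − m_1² simplifies to c · σ⁴ = 0.025000 · 49.)

Var(X) = m_2 − m_1² = 50.225000 − 49 = 1.225000.


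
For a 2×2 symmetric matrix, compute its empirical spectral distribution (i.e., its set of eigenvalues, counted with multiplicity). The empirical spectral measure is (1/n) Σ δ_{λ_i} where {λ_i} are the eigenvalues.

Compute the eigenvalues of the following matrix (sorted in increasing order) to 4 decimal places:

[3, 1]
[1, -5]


Since M is real symmetric, both eigenvalues are real; they are the roots of det(λI − M) = λ² − (tr M) λ + det M.
tr M = 3 + (-5) = -2.
det M = 3·(-5) − 1² = -15 − 1 = -16.
Characteristic polynomial: λ² + 2λ − 16 = 0.
Discriminant Δ = (tr M)² − 4·det M = 4 − (-64) = 68; √Δ = 8.246211.
λ = (tr M ± √Δ)/2 = (-2 ± 8.246211)/2, giving (tr M − √Δ)/2 = -5.1231 and (tr M + √Δ)/2 = 3.1231.

Eigenvalues sorted in increasing order: [-5.1231, 3.1231].


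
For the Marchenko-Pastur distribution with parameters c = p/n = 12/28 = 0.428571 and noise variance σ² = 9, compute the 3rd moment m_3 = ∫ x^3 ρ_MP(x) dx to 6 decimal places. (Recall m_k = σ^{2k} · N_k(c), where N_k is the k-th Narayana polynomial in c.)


E[X³] = σ⁶ (1 + 3c + c²) (third MP moment). With σ² = 9 (so σ⁶ = 729) and c = 12/28 = 0.428571: E[X³] = 729 · (1 + 3·0.428571 + (0.428571)²) = 729 · 2.469388.

So E[X^3] = 1800.183673.


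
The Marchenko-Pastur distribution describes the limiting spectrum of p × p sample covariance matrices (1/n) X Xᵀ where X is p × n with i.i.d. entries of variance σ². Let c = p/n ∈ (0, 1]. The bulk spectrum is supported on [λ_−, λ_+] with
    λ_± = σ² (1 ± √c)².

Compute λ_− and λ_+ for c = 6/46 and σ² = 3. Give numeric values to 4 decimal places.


c = 6/46 = 0.130435; √c = 0.361158.
λ_− = σ² (1 − √c)² = 3 · (1 − 0.361158)² = 3 · (0.638842)² = 1.224359.
λ_+ = σ² (1 + √c)² = 3 · (1 + 0.361158)² = 3 · (1.361158)² = 5.558250.

Rounded to 4 decimal places: λ_− ≈ 1.2244, λ_+ ≈ 5.5582.


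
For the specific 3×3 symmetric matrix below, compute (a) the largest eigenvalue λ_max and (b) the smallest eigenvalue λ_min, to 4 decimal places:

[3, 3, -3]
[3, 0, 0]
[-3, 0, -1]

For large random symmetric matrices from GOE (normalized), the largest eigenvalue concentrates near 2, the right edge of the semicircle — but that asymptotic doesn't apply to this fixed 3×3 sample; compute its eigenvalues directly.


Since M is real symmetric, all three eigenvalues are real; they are the roots of det(λI − M) = λ³ − (tr M) λ² + s λ − det M, where s is the sum of the principal 2×2 minors.
tr M = 3 + 0 + (-1) = 2.
s = (3·0 − 3²) + (3·(-1) − (-3)²) + (0·(-1) − 0²) = -9 + (-12) + 0 = -21.
det M (expand along row 1) = 3·0 − 3·(-3) + (-3)·0 = 9.
Characteristic polynomial: λ³ − 2λ² − 21λ − 9 = 0.
Substitute λ = y + (tr M)/3 = y + 0.666667 to remove the quadratic term: y³ + p·y + q = 0 with p = s − (tr M)²/3 = -22.333333 and q = −2(tr M)³/27 + (tr M)·s/3 − det M = -23.592593.
Three real roots ⇒ use the trigonometric (Viète) form: r = 2√(−p/3) = 5.456902, φ = arccos(3q/(p·r)) = arccos(0.580761) = 0.951133 rad.
y_k = r·cos(φ/3 − 2πk/3) for k = 0, 1, 2 gives y = 5.184935, -1.119149, -4.065787.
λ_k = y_k + 0.666667 gives λ = 5.8516, -0.4525, -3.3991 (check: the sum is 2.0000 = tr M).

Hence λ_max = 5.8516 and λ_min = -3.3991.


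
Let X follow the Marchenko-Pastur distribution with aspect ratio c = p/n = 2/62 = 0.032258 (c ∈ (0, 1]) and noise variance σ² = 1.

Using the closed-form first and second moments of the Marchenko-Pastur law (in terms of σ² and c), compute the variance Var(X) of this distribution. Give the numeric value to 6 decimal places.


Recall the MP moments m_1 = E[X] = σ² and m_2 = E[X²] = σ⁴ (1 + c).
m_1 = E[X] = σ² = 1, so m_1² = 1.
m_2 = E[X²] = σ⁴ (1 + c) = 1 · (1 + 0.032258) = 1 · 1.032258 = 1.032258.
(Note m_2 − m_1² simplifies to c · σ⁴ = 0.032258 · 1.)

Var(X) = m_2 − m_1² = 1.032258 − 1 = 0.032258.


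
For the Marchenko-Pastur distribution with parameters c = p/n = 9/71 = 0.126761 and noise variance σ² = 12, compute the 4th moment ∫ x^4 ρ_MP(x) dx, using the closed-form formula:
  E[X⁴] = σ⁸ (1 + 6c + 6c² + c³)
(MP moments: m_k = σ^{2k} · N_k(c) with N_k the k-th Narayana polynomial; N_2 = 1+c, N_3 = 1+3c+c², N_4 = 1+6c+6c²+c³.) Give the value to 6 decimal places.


E[X⁴] = σ⁸ (1 + 6c + 6c² + c³) (fourth MP moment). With σ² = 12 (so σ⁸ = 20736) and c = 9/71 = 0.126761: E[X⁴] = 20736 · (1 + 6·0.126761 + 6·(0.126761)² + (0.126761)³) = 20736 · 1.859010.

So E[X^4] = 38548.423938.


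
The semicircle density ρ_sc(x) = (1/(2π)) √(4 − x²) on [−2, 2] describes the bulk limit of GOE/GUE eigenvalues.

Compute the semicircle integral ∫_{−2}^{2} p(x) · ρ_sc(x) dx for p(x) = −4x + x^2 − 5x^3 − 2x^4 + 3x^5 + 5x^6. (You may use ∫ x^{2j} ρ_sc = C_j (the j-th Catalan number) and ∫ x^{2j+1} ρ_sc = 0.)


Write p(x) = Σ a_i x^i, split into monomials and integrate each against ρ_sc separately.
Using ∫ x^{2j} ρ_sc = C_j = (1/(j+1)) C(2j, j) (Catalan numbers) and ∫ x^{2j+1} ρ_sc = 0 (odd monomials vanish by symmetry):
  i = 1 (odd): ∫ x^1 ρ_sc = 0 (vanishes)
  i = 2 (even): a_2 · C_{1} = 1 · 1 = 1
  i = 3 (odd): ∫ x^3 ρ_sc = 0 (vanishes)
  i = 4 (even): a_4 · C_{2} = -2 · 2 = -4
  i = 5 (odd): ∫ x^5 ρ_sc = 0 (vanishes)
  i = 6 (even): a_6 · C_{3} = 5 · 5 = 25

Summing the contributions: ∫_{−2}^{2} p(x) ρ_sc(x) dx = 1 + (-4) + 25 = 22.


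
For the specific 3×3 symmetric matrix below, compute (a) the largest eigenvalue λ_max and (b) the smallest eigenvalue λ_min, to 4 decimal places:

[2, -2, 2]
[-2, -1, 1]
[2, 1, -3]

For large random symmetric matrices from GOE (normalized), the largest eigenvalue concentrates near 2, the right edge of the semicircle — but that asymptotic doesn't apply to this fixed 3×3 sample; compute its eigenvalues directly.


Since M is real symmetric, all three eigenvalues are real; they are the roots of det(λI − M) = λ³ − (tr M) λ² + s λ − det M, where s is the sum of the principal 2×2 minors.
tr M = 2 + (-1) + (-3) = -2.
s = (2·(-1) − (-2)²) + (2·(-3) − 2²) + ((-1)·(-3) − 1²) = -6 + (-10) + 2 = -14.
det M (expand along row 1) = 2·2 − (-2)·4 + 2·0 = 12.
Characteristic polynomial: λ³ + 2λ² − 14λ − 12 = 0.
Substitute λ = y + (tr M)/3 = y − 0.666667 to remove the quadratic term: y³ + p·y + q = 0 with p = s − (tr M)²/3 = -15.333333 and q = −2(tr M)³/27 + (tr M)·s/3 − det M = -2.074074.
Three real roots ⇒ use the trigonometric (Viète) form: r = 2√(−p/3) = 4.521553, φ = arccos(3q/(p·r)) = arccos(0.089747) = 1.480928 rad.
y_k = r·cos(φ/3 − 2πk/3) for k = 0, 1, 2 gives y = 3.981737, -0.135428, -3.846309.
λ_k = y_k − 0.666667 gives λ = 3.3151, -0.8021, -4.5130 (check: the sum is -2.0000 = tr M).

Hence λ_max = 3.3151 and λ_min = -4.5130.


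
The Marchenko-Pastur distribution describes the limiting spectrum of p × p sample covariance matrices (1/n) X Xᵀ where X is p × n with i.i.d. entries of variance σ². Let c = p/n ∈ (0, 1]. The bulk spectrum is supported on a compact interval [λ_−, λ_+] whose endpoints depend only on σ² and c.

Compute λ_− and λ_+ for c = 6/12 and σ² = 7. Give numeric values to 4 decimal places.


c = 6/12 = 0.500000; √c = 0.707107.
λ_− = σ² (1 − √c)² = 7 · (1 − 0.707107)² = 7 · (0.292893)² = 0.600505.
λ_+ = σ² (1 + √c)² = 7 · (1 + 0.707107)² = 7 · (1.707107)² = 20.399495.

Rounded to 4 decimal places: λ_− ≈ 0.6005, λ_+ ≈ 20.3995.


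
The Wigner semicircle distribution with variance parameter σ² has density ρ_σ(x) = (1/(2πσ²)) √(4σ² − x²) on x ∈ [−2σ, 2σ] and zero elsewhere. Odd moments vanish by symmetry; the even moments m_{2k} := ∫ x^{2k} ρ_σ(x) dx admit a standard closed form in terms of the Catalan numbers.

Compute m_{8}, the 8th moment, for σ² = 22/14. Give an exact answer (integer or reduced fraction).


By the scaled semicircle moment identity, m_{2k} = σ^{2k} · C_k with k = 4.
C_4 = (1/(k+1)) · C(2k, k) = (1/5) · C(8, 4) = (1/5) · 70 = 14.
σ^{2k} = (σ²)^k = (22/14)^4 = 14641/2401.

Therefore m_{8} = σ^{8} · C_4 = (14641/2401) · 14 = 29282/343.


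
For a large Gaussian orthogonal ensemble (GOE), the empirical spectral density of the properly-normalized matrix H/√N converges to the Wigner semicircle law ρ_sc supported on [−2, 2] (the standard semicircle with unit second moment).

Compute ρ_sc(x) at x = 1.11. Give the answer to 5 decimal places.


ρ_sc(x) = (1/(2π)) √(4 − x²). With x = 1.11:
  4 − x² = 4 − (1.11)² = 4 − 1.232100 = 2.767900.
  √(4 − x²) = 1.663701.
  1/(2π) = 0.159155.
  ρ_sc(1.11) = 0.159155 · 1.663701 = 0.264786.

Rounded to 5 decimal places: ρ_sc(1.11) ≈ 0.26479.


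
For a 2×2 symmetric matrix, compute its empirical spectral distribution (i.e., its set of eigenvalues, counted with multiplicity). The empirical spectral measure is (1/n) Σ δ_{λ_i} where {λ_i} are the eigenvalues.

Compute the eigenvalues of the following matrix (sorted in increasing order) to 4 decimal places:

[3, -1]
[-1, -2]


Since M is real symmetric, both eigenvalues are real; they are the roots of det(λI − M) = λ² − (tr M) λ + det M.
tr M = 3 + (-2) = 1.
det M = 3·(-2) − (-1)² = -6 − 1 = -7.
Characteristic polynomial: λ² − λ − 7 = 0.
Discriminant Δ = (tr M)² − 4·det M = 1 − (-28) = 29; √Δ = 5.385165.
λ = (tr M ± √Δ)/2 = (1 ± 5.385165)/2, giving (tr M − √Δ)/2 = -2.1926 and (tr M + √Δ)/2 = 3.1926.

Eigenvalues sorted in increasing order: [-2.1926, 3.1926].


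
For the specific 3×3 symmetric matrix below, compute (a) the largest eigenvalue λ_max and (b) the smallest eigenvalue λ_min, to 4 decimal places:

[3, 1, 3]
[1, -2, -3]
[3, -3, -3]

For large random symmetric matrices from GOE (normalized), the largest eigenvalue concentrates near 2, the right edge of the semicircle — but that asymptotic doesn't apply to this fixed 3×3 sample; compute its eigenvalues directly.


Since M is real symmetric, all three eigenvalues are real; they are the roots of det(λI − M) = λ³ − (tr M) λ² + s λ − det M, where s is the sum of the principal 2×2 minors.
tr M = 3 + (-2) + (-3) = -2.
s = (3·(-2) − 1²) + (3·(-3) − 3²) + ((-2)·(-3) − (-3)²) = -7 + (-18) + (-3) = -28.
det M (expand along row 1) = 3·(-3) − 1·6 + 3·3 = -6.
Characteristic polynomial: λ³ + 2λ² − 28λ + 6 = 0.
Substitute λ = y + (tr M)/3 = y − 0.666667 to remove the quadratic term: y³ + p·y + q = 0 with p = s − (tr M)²/3 = -29.333333 and q = −2(tr M)³/27 + (tr M)·s/3 − det M = 25.259259.
Three real roots ⇒ use the trigonometric (Viète) form: r = 2√(−p/3) = 6.253888, φ = arccos(3q/(p·r)) = arccos(-0.413076) = 1.996626 rad.
y_k = r·cos(φ/3 − 2πk/3) for k = 0, 1, 2 gives y = 4.919197, 0.884719, -5.803916.
λ_k = y_k − 0.666667 gives λ = 4.2525, 0.2181, -6.4706 (check: the sum is -2.0000 = tr M).

Hence λ_max = 4.2525 and λ_min = -6.4706.


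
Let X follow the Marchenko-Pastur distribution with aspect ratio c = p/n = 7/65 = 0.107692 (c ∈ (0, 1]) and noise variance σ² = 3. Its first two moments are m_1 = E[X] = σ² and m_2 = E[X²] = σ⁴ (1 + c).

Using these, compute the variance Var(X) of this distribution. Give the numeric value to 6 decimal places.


m_1 = E[X] = σ² = 3, so m_1² = 9.
m_2 = E[X²] = σ⁴ (1 + c) = 9 · (1 + 0.107692) = 9 · 1.107692 = 9.969231.
(Note m_2 − m_1² simplifies to c · σ⁴ = 0.107692 · 9.)

Var(X) = m_2 − m_1² = 9.969231 − 9 = 0.969231.


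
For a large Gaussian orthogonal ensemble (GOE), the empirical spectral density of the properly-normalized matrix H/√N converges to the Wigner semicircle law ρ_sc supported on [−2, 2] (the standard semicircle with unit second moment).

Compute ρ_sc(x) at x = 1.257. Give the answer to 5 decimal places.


ρ_sc(x) = (1/(2π)) √(4 − x²). With x = 1.257:
  4 − x² = 4 − (1.257)² = 4 − 1.580049 = 2.419951.
  √(4 − x²) = 1.555619.
  1/(2π) = 0.159155.
  ρ_sc(1.257) = 0.159155 · 1.555619 = 0.247584.

Rounded to 5 decimal places: ρ_sc(1.257) ≈ 0.24758.


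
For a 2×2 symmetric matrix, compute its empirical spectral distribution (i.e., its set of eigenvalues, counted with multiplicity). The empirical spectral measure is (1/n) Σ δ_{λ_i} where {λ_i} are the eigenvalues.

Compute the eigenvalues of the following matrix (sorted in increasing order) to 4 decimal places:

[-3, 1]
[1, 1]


Since M is real symmetric, both eigenvalues are real; they are the roots of det(λI − M) = λ² − (tr M) λ + det M.
tr M = -3 + 1 = -2.
det M = (-3)·1 − 1² = -3 − 1 = -4.
Characteristic polynomial: λ² + 2λ − 4 = 0.
Discriminant Δ = (tr M)² − 4·det M = 4 − (-16) = 20; √Δ = 4.472136.
λ = (tr M ± √Δ)/2 = (-2 ± 4.472136)/2, giving (tr M − √Δ)/2 = -3.2361 and (tr M + √Δ)/2 = 1.2361.

Eigenvalues sorted in increasing order: [-3.2361, 1.2361].


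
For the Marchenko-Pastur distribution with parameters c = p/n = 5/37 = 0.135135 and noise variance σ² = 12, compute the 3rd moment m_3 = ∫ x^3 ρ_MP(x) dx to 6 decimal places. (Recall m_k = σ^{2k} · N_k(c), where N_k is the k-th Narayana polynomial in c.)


E[X³] = σ⁶ (1 + 3c + c²) (third MP moment). With σ² = 12 (so σ⁶ = 1728) and c = 5/37 = 0.135135: E[X³] = 1728 · (1 + 3·0.135135 + (0.135135)²) = 1728 · 1.423667.

So E[X^3] = 2460.096421.


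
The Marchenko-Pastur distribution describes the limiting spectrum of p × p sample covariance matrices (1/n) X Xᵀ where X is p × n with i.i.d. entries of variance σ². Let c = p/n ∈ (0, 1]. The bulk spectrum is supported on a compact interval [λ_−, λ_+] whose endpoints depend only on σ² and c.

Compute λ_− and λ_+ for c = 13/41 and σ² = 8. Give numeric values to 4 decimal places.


c = 13/41 = 0.317073; √c = 0.563093.
λ_− = σ² (1 − √c)² = 8 · (1 − 0.563093)² = 8 · (0.436907)² = 1.527105.
λ_+ = σ² (1 + √c)² = 8 · (1 + 0.563093)² = 8 · (1.563093)² = 19.546065.

Rounded to 4 decimal places: λ_− ≈ 1.5271, λ_+ ≈ 19.5461.


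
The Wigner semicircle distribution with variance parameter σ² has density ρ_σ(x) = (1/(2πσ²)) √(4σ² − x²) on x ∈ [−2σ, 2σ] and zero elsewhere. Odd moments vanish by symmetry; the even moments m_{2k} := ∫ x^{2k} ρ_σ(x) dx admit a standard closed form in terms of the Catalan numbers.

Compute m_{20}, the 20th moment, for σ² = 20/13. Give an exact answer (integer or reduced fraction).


By the scaled semicircle moment identity, m_{2k} = σ^{2k} · C_k with k = 10.
C_10 = (1/(k+1)) · C(2k, k) = (1/11) · C(20, 10) = (1/11) · 184756 = 16796.
σ^{2k} = (σ²)^k = (20/13)^10 = 10240000000000/137858491849.

Therefore m_{20} = σ^{20} · C_10 = (10240000000000/137858491849) · 16796 = 13230080000000000/10604499373.


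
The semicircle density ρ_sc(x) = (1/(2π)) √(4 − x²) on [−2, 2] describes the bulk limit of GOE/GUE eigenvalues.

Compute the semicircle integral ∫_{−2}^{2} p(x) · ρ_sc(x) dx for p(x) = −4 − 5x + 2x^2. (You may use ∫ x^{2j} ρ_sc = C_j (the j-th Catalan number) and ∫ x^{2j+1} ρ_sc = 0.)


Write p(x) = Σ a_i x^i, split into monomials and integrate each against ρ_sc separately.
Using ∫ x^{2j} ρ_sc = C_j = (1/(j+1)) C(2j, j) (Catalan numbers) and ∫ x^{2j+1} ρ_sc = 0 (odd monomials vanish by symmetry):
  i = 0 (even): a_0 · C_{0} = -4 · 1 = -4
  i = 1 (odd): ∫ x^1 ρ_sc = 0 (vanishes)
  i = 2 (even): a_2 · C_{1} = 2 · 1 = 2

Summing the contributions: ∫_{−2}^{2} p(x) ρ_sc(x) dx = (-4) + 2 = -2.


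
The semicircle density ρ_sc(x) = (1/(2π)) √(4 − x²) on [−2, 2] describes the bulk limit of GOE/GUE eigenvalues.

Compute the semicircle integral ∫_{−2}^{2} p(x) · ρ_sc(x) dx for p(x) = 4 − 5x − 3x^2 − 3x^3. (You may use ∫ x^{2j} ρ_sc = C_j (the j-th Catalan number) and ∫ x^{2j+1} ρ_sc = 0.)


Write p(x) = Σ a_i x^i, split into monomials and integrate each against ρ_sc separately.
Using ∫ x^{2j} ρ_sc = C_j = (1/(j+1)) C(2j, j) (Catalan numbers) and ∫ x^{2j+1} ρ_sc = 0 (odd monomials vanish by symmetry):
  i = 0 (even): a_0 · C_{0} = 4 · 1 = 4
  i = 1 (odd): ∫ x^1 ρ_sc = 0 (vanishes)
  i = 2 (even): a_2 · C_{1} = -3 · 1 = -3
  i = 3 (odd): ∫ x^3 ρ_sc = 0 (vanishes)

Summing the contributions: ∫_{−2}^{2} p(x) ρ_sc(x) dx = 4 + (-3) = 1.


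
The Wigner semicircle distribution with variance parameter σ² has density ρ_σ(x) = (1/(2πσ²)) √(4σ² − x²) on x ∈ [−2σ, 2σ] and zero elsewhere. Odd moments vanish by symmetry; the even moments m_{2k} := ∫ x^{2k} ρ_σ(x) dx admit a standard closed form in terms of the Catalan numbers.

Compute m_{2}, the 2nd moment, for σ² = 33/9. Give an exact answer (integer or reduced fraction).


By the scaled semicircle moment identity, m_{2k} = σ^{2k} · C_k with k = 1.
C_1 = (1/(k+1)) · C(2k, k) = (1/2) · C(2, 1) = (1/2) · 2 = 1.
σ^{2k} = (σ²)^k = (33/9)^1 = 11/3.

Therefore m_{2} = σ^{2} · C_1 = (11/3) · 1 = 11/3.


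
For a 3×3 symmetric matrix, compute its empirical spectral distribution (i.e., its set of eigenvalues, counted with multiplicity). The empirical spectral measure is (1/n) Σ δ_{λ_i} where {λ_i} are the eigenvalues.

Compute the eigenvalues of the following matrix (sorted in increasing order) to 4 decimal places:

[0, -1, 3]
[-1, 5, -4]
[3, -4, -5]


Since M is real symmetric, all three eigenvalues are real; they are the roots of det(λI − M) = λ³ − (tr M) λ² + s λ − det M, where s is the sum of the principal 2×2 minors.
tr M = 0 + 5 + (-5) = 0.
s = (0·5 − (-1)²) + (0·(-5) − 3²) + (5·(-5) − (-4)²) = -1 + (-9) + (-41) = -51.
det M (expand along row 1) = 0·(-41) − (-1)·17 + 3·(-11) = -16.
Characteristic polynomial: λ³ − 51λ + 16 = 0.
Substitute λ = y + (tr M)/3 = y + 0.000000 to remove the quadratic term: y³ + p·y + q = 0 with p = s − (tr M)²/3 = -51.000000 and q = −2(tr M)³/27 + (tr M)·s/3 − det M = 16.000000.
Three real roots ⇒ use the trigonometric (Viète) form: r = 2√(−p/3) = 8.246211, φ = arccos(3q/(p·r)) = arccos(-0.114134) = 1.685180 rad.
y_k = r·cos(φ/3 − 2πk/3) for k = 0, 1, 2 gives y = 6.979071, 0.314334, -7.293405.
λ_k = y_k + 0.000000 gives λ = 6.9791, 0.3143, -7.2934 (check: the sum is 0.0000 = tr M).

Eigenvalues sorted in increasing order: [-7.2934, 0.3143, 6.9791].


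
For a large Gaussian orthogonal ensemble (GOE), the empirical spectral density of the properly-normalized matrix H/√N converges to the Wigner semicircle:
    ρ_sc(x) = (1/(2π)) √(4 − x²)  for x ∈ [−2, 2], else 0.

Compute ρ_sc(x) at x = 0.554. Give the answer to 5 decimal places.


ρ_sc(x) = (1/(2π)) √(4 − x²). With x = 0.554:
  4 − x² = 4 − (0.554)² = 4 − 0.306916 = 3.693084.
  √(4 − x²) = 1.921740.
  1/(2π) = 0.159155.
  ρ_sc(0.554) = 0.159155 · 1.921740 = 0.305854.

Rounded to 5 decimal places: ρ_sc(0.554) ≈ 0.30585.


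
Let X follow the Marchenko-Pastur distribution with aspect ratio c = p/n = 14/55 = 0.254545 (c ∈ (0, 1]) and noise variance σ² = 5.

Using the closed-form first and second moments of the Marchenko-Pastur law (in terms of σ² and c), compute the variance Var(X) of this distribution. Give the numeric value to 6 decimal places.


Recall the MP moments m_1 = E[X] = σ² and m_2 = E[X²] = σ⁴ (1 + c).
m_1 = E[X] = σ² = 5, so m_1² = 25.
m_2 = E[X²] = σ⁴ (1 + c) = 25 · (1 + 0.254545) = 25 · 1.254545 = 31.363636.
(Note m_2 − m_1² simplifies to c · σ⁴ = 0.254545 · 25.)

Var(X) = m_2 − m_1² = 31.363636 − 25 = 6.363636.


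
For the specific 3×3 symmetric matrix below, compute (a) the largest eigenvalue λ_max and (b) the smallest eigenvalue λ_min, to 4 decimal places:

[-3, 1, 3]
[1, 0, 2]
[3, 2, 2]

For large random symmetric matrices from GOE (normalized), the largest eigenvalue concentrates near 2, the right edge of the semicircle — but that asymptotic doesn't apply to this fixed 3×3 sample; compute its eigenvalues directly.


Since M is real symmetric, all three eigenvalues are real; they are the roots of det(λI − M) = λ³ − (tr M) λ² + s λ − det M, where s is the sum of the principal 2×2 minors.
tr M = -3 + 0 + 2 = -1.
s = ((-3)·0 − 1²) + ((-3)·2 − 3²) + (0·2 − 2²) = -1 + (-15) + (-4) = -20.
det M (expand along row 1) = (-3)·(-4) − 1·(-4) + 3·2 = 22.
Characteristic polynomial: λ³ + λ² − 20λ − 22 = 0.
Substitute λ = y + (tr M)/3 = y − 0.333333 to remove the quadratic term: y³ + p·y + q = 0 with p = s − (tr M)²/3 = -20.333333 and q = −2(tr M)³/27 + (tr M)·s/3 − det M = -15.259259.
Three real roots ⇒ use the trigonometric (Viète) form: r = 2√(−p/3) = 5.206833, φ = arccos(3q/(p·r)) = arccos(0.432387) = 1.123658 rad.
y_k = r·cos(φ/3 − 2πk/3) for k = 0, 1, 2 gives y = 4.845850, -0.773188, -4.072663.
λ_k = y_k − 0.333333 gives λ = 4.5125, -1.1065, -4.4060 (check: the sum is -1.0000 = tr M).

Hence λ_max = 4.5125 and λ_min = -4.4060.


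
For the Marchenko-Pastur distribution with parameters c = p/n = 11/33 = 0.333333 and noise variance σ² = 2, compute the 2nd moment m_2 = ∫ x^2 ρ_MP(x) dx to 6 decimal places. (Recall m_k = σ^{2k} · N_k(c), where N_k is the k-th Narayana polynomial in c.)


E[X²] = σ⁴ (1 + c) (second MP moment). With σ² = 2 (so σ⁴ = 4) and c = 11/33 = 0.333333: E[X²] = 4 · (1 + 0.333333) = 4 · 1.333333.

So E[X^2] = 5.333333.


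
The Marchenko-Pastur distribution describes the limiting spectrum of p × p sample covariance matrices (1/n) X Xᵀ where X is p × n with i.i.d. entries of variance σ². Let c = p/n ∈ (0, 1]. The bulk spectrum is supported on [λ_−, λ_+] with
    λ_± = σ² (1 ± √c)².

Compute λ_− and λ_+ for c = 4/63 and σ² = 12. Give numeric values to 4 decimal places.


c = 4/63 = 0.063492; √c = 0.251976.
λ_− = σ² (1 − √c)² = 12 · (1 − 0.251976)² = 12 · (0.748024)² = 6.714473.
λ_+ = σ² (1 + √c)² = 12 · (1 + 0.251976)² = 12 · (1.251976)² = 18.809336.

Rounded to 4 decimal places: λ_− ≈ 6.7145, λ_+ ≈ 18.8093.


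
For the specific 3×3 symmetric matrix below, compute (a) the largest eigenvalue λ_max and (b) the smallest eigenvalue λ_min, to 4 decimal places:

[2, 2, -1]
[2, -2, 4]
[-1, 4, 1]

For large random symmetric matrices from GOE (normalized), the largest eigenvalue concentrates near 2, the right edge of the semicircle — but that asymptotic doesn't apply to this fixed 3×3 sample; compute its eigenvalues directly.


Since M is real symmetric, all three eigenvalues are real; they are the roots of det(λI − M) = λ³ − (tr M) λ² + s λ − det M, where s is the sum of the principal 2×2 minors.
tr M = 2 + (-2) + 1 = 1.
s = (2·(-2) − 2²) + (2·1 − (-1)²) + ((-2)·1 − 4²) = -8 + 1 + (-18) = -25.
det M (expand along row 1) = 2·(-18) − 2·6 + (-1)·6 = -54.
Characteristic polynomial: λ³ − λ² − 25λ + 54 = 0.
Substitute λ = y + (tr M)/3 = y + 0.333333 to remove the quadratic term: y³ + p·y + q = 0 with p = s − (tr M)²/3 = -25.333333 and q = −2(tr M)³/27 + (tr M)·s/3 − det M = 45.592593.
Three real roots ⇒ use the trigonometric (Viète) form: r = 2√(−p/3) = 5.811865, φ = arccos(3q/(p·r)) = arccos(-0.928983) = 2.762451 rad.
y_k = r·cos(φ/3 − 2πk/3) for k = 0, 1, 2 gives y = 3.517166, 2.248348, -5.765513.
λ_k = y_k + 0.333333 gives λ = 3.8505, 2.5817, -5.4322 (check: the sum is 1.0000 = tr M).

Hence λ_max = 3.8505 and λ_min = -5.4322.


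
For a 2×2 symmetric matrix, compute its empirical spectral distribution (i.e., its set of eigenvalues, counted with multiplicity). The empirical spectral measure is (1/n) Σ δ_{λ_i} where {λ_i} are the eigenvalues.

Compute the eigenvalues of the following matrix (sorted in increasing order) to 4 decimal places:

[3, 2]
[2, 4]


Since M is real symmetric, both eigenvalues are real; they are the roots of det(λI − M) = λ² − (tr M) λ + det M.
tr M = 3 + 4 = 7.
det M = 3·4 − 2² = 12 − 4 = 8.
Characteristic polynomial: λ² − 7λ + 8 = 0.
Discriminant Δ = (tr M)² − 4·det M = 49 − 32 = 17; √Δ = 4.123106.
λ = (tr M ± √Δ)/2 = (7 ± 4.123106)/2, giving (tr M − √Δ)/2 = 1.4384 and (tr M + √Δ)/2 = 5.5616.

Eigenvalues sorted in increasing order: [1.4384, 5.5616].


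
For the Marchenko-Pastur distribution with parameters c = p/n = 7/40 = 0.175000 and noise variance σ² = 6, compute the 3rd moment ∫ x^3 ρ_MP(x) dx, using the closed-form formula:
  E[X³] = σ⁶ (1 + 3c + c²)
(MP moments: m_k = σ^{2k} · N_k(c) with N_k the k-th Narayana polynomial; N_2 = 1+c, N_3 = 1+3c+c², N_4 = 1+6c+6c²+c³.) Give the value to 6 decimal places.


E[X³] = σ⁶ (1 + 3c + c²) (third MP moment). With σ² = 6 (so σ⁶ = 216) and c = 7/40 = 0.175000: E[X³] = 216 · (1 + 3·0.175000 + (0.175000)²) = 216 · 1.555625.

So E[X^3] = 336.015000.


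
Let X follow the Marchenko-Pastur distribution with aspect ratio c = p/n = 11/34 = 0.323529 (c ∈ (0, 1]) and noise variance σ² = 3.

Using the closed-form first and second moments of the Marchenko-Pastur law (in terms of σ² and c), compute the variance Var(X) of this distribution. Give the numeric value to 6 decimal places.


Recall the MP moments m_1 = E[X] = σ² and m_2 = E[X²] = σ⁴ (1 + c).
m_1 = E[X] = σ² = 3, so m_1² = 9.
m_2 = E[X²] = σ⁴ (1 + c) = 9 · (1 + 0.323529) = 9 · 1.323529 = 11.911765.
(Note m_2 − m_1² simplifies to c · σ⁴ = 0.323529 · 9.)

Var(X) = m_2 − m_1² = 11.911765 − 9 = 2.911765.


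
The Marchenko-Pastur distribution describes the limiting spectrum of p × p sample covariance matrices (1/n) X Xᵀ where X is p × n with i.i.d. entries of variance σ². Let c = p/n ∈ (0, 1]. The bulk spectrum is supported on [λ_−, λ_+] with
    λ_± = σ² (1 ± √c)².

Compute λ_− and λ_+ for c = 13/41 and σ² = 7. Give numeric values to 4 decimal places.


c = 13/41 = 0.317073; √c = 0.563093.
λ_− = σ² (1 − √c)² = 7 · (1 − 0.563093)² = 7 · (0.436907)² = 1.336217.
λ_+ = σ² (1 + √c)² = 7 · (1 + 0.563093)² = 7 · (1.563093)² = 17.102807.

Rounded to 4 decimal places: λ_− ≈ 1.3362, λ_+ ≈ 17.1028.


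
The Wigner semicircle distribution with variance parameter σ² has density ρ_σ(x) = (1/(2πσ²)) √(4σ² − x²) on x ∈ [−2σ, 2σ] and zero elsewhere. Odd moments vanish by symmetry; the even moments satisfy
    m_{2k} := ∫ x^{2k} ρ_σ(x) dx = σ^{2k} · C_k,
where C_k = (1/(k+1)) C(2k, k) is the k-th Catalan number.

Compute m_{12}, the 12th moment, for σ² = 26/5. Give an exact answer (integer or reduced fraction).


By the scaled semicircle moment identity, m_{2k} = σ^{2k} · C_k with k = 6.
C_6 = (1/(k+1)) · C(2k, k) = (1/7) · C(12, 6) = (1/7) · 924 = 132.
σ^{2k} = (σ²)^k = (26/5)^6 = 308915776/15625.

Therefore m_{12} = σ^{12} · C_6 = (308915776/15625) · 132 = 40776882432/15625.


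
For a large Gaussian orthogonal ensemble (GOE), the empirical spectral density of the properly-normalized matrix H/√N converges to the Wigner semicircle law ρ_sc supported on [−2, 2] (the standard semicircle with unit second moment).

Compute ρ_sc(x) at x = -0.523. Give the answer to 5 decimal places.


ρ_sc(x) = (1/(2π)) √(4 − x²). With x = -0.523:
  4 − x² = 4 − (-0.523)² = 4 − 0.273529 = 3.726471.
  √(4 − x²) = 1.930407.
  1/(2π) = 0.159155.
  ρ_sc(-0.523) = 0.159155 · 1.930407 = 0.307234.

Rounded to 5 decimal places: ρ_sc(-0.523) ≈ 0.30723.


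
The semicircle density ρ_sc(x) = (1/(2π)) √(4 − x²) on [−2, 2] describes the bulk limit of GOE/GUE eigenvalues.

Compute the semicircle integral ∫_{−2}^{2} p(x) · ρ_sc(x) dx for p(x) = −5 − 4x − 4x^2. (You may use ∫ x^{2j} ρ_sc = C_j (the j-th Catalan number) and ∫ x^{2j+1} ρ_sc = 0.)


Write p(x) = Σ a_i x^i, split into monomials and integrate each against ρ_sc separately.
Using ∫ x^{2j} ρ_sc = C_j = (1/(j+1)) C(2j, j) (Catalan numbers) and ∫ x^{2j+1} ρ_sc = 0 (odd monomials vanish by symmetry):
  i = 0 (even): a_0 · C_{0} = -5 · 1 = -5
  i = 1 (odd): ∫ x^1 ρ_sc = 0 (vanishes)
  i = 2 (even): a_2 · C_{1} = -4 · 1 = -4

Summing the contributions: ∫_{−2}^{2} p(x) ρ_sc(x) dx = (-5) + (-4) = -9.


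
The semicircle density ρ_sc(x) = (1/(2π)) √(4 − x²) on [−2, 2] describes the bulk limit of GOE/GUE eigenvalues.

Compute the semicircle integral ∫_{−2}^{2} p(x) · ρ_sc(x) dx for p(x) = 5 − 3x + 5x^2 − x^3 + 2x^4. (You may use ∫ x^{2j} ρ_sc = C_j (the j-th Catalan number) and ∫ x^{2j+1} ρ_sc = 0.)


Write p(x) = Σ a_i x^i, split into monomials and integrate each against ρ_sc separately.
Using ∫ x^{2j} ρ_sc = C_j = (1/(j+1)) C(2j, j) (Catalan numbers) and ∫ x^{2j+1} ρ_sc = 0 (odd monomials vanish by symmetry):
  i = 0 (even): a_0 · C_{0} = 5 · 1 = 5
  i = 1 (odd): ∫ x^1 ρ_sc = 0 (vanishes)
  i = 2 (even): a_2 · C_{1} = 5 · 1 = 5
  i = 3 (odd): ∫ x^3 ρ_sc = 0 (vanishes)
  i = 4 (even): a_4 · C_{2} = 2 · 2 = 4

Summing the contributions: ∫_{−2}^{2} p(x) ρ_sc(x) dx = 5 + 5 + 4 = 14.


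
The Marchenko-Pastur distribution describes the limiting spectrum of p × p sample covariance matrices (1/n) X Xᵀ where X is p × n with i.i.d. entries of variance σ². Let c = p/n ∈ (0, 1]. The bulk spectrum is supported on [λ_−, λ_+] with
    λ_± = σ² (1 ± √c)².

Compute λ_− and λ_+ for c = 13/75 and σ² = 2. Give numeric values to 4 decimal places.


c = 13/75 = 0.173333; √c = 0.416333.
λ_− = σ² (1 − √c)² = 2 · (1 − 0.416333)² = 2 · (0.583667)² = 0.681334.
λ_+ = σ² (1 + √c)² = 2 · (1 + 0.416333)² = 2 · (1.416333)² = 4.011999.

Rounded to 4 decimal places: λ_− ≈ 0.6813, λ_+ ≈ 4.0120.


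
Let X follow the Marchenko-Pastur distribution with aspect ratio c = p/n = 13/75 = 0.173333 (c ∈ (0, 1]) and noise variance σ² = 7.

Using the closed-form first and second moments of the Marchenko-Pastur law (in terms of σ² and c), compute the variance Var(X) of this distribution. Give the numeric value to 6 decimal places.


Recall the MP moments m_1 = E[X] = σ² and m_2 = E[X²] = σ⁴ (1 + c).
m_1 = E[X] = σ² = 7, so m_1² = 49.
m_2 = E[X²] = σ⁴ (1 + c) = 49 · (1 + 0.173333) = 49 · 1.173333 = 57.493333.
(Note m_2 − m_1² simplifies to c · σ⁴ = 0.173333 · 49.)

Var(X) = m_2 − m_1² = 57.493333 − 49 = 8.493333.


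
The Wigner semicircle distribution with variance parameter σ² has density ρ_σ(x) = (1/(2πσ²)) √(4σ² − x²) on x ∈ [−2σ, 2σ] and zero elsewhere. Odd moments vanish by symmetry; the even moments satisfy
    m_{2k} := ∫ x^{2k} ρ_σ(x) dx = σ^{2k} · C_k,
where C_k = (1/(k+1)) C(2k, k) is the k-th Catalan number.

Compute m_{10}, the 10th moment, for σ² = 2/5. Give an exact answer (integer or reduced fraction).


By the scaled semicircle moment identity, m_{2k} = σ^{2k} · C_k with k = 5.
C_5 = (1/(k+1)) · C(2k, k) = (1/6) · C(10, 5) = (1/6) · 252 = 42.
σ^{2k} = (σ²)^k = (2/5)^5 = 32/3125.

Therefore m_{10} = σ^{10} · C_5 = (32/3125) · 42 = 1344/3125.


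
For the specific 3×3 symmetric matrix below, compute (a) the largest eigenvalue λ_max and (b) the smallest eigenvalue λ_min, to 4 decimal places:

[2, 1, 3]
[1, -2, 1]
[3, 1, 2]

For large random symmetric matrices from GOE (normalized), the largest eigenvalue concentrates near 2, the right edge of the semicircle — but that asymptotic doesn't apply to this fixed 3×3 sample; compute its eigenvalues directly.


Since M is real symmetric, all three eigenvalues are real; they are the roots of det(λI − M) = λ³ − (tr M) λ² + s λ − det M, where s is the sum of the principal 2×2 minors.
tr M = 2 + (-2) + 2 = 2.
s = (2·(-2) − 1²) + (2·2 − 3²) + ((-2)·2 − 1²) = -5 + (-5) + (-5) = -15.
det M (expand along row 1) = 2·(-5) − 1·(-1) + 3·7 = 12.
Characteristic polynomial: λ³ − 2λ² − 15λ − 12 = 0.
Substitute λ = y + (tr M)/3 = y + 0.666667 to remove the quadratic term: y³ + p·y + q = 0 with p = s − (tr M)²/3 = -16.333333 and q = −2(tr M)³/27 + (tr M)·s/3 − det M = -22.592593.
Three real roots ⇒ use the trigonometric (Viète) form: r = 2√(−p/3) = 4.666667, φ = arccos(3q/(p·r)) = arccos(0.889213) = 0.475175 rad.
y_k = r·cos(φ/3 − 2πk/3) for k = 0, 1, 2 gives y = 4.608251, -1.666667, -2.941584.
λ_k = y_k + 0.666667 gives λ = 5.2749, -1.0000, -2.2749 (check: the sum is 2.0000 = tr M).

Hence λ_max = 5.2749 and λ_min = -2.2749.


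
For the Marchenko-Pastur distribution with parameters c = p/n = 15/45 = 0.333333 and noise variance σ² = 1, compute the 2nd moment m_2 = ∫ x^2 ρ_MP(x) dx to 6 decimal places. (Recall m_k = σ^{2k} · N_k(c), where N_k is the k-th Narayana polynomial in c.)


E[X²] = σ⁴ (1 + c) (second MP moment). With σ² = 1 (so σ⁴ = 1) and c = 15/45 = 0.333333: E[X²] = 1 · (1 + 0.333333) = 1 · 1.333333.

So E[X^2] = 1.333333.


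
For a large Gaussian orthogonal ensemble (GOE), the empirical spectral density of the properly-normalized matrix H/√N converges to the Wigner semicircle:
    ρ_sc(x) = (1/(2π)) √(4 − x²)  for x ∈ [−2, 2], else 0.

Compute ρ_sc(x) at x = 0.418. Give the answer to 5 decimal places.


ρ_sc(x) = (1/(2π)) √(4 − x²). With x = 0.418:
  4 − x² = 4 − (0.418)² = 4 − 0.174724 = 3.825276.
  √(4 − x²) = 1.955831.
  1/(2π) = 0.159155.
  ρ_sc(0.418) = 0.159155 · 1.955831 = 0.311280.

Rounded to 5 decimal places: ρ_sc(0.418) ≈ 0.31128.
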